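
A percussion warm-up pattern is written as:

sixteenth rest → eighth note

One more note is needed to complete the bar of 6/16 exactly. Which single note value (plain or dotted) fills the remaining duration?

dotted eighth note

The bar of 6/16 = 6 sixteenth notes.
Express everything in sixteenth notes: sixteenth rest = 1; eighth note = 2.
Adding: 1 + 2 = 3.
Remaining: 6 − 3 = 3 sixteenth notes, which is a dotted eighth note.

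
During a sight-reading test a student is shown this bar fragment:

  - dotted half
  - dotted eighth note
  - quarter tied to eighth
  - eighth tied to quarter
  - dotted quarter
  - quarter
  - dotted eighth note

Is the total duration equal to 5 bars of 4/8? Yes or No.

Yes

One bar of 4/8 = 8 sixteenth notes, so 5 bars = 40.
Express everything in sixteenth notes: dotted half = 12; dotted eighth note = 3; quarter tied to eighth (quarter + eighth) = 6; eighth tied to quarter (eighth + quarter) = 6; dotted quarter = 6; quarter = 4; dotted eighth note = 3.
Total: 12 + 3 + 6 + 6 + 6 + 4 + 3 = 40.
40 equals 40, so the answer is Yes.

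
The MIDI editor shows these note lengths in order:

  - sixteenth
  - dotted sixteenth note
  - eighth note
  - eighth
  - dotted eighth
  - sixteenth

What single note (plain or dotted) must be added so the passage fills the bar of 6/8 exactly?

dotted sixteenth note

The bar of 6/8 = 24 thirty-second notes.
In thirty-second notes: sixteenth = 2; dotted sixteenth note = 3; eighth note = 4; eighth = 4; dotted eighth = 6; sixteenth = 2.
Adding: 2 + 3 + 4 + 4 + 6 + 2 = 21.
Remaining: 24 − 21 = 3 thirty-second notes, which is a dotted sixteenth note.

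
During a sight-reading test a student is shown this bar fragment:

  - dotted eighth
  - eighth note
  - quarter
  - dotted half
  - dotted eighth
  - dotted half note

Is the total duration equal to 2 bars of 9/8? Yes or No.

One bar of 9/8 = 18 sixteenth notes, so 2 bars = 36.
Express everything in sixteenth notes: dotted eighth = 3; eighth note = 2; quarter = 4; dotted half = 12; dotted eighth = 3; dotted half note = 12.
Adding: 3 + 2 + 4 + 12 + 3 + 12 = 36.
36 equals 36, so the answer is Yes.

Yes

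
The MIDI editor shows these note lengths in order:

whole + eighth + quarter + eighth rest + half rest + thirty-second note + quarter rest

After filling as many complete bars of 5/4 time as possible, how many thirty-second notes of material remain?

33

One bar of 5/4 = 40 thirty-second notes.
Each duration in thirty-second notes: whole = 32; eighth = 4; quarter = 8; eighth rest = 4; half rest = 16; thirty-second note = 1; quarter rest = 8.
Adding: 32 + 4 + 8 + 4 + 16 + 1 + 8 = 73.
73 ÷ 40 = 1 complete bar with 33 thirty-second notes remaining.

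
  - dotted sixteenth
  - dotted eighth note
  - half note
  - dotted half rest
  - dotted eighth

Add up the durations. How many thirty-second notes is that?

In thirty-second notes: dotted sixteenth = 3; dotted eighth note = 6; half note = 16; dotted half rest = 24; dotted eighth = 6.
Sum: 3 + 6 + 16 + 24 + 6 = 55 thirty-second notes.

55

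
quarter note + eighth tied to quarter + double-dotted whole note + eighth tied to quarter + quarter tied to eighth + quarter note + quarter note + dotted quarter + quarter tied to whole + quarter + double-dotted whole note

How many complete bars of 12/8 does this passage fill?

One bar of 12/8 = 12 eighth notes.
In eighth notes: quarter note = 2; eighth tied to quarter (eighth + quarter) = 3; double-dotted whole note = 14; eighth tied to quarter (eighth + quarter) = 3; quarter tied to eighth (quarter + eighth) = 3; quarter note = 2; quarter note = 2; dotted quarter = 3; quarter tied to whole (quarter + whole) = 10; quarter = 2; double-dotted whole note = 14.
Adding: 2 + 3 + 14 + 3 + 3 + 2 + 2 + 3 + 10 + 2 + 14 = 58.
58 ÷ 12 = 4 complete bars with 10 left over.

4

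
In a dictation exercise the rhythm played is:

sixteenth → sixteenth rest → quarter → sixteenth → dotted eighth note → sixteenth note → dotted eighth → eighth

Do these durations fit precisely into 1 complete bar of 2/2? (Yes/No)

One bar of 2/2 = 16 sixteenth notes.
Express everything in sixteenth notes: sixteenth = 1; sixteenth rest = 1; quarter = 4; sixteenth = 1; dotted eighth note = 3; sixteenth note = 1; dotted eighth = 3; eighth = 2.
Adding: 1 + 1 + 4 + 1 + 3 + 1 + 3 + 2 = 16.
16 equals 16, so the answer is Yes.

Yes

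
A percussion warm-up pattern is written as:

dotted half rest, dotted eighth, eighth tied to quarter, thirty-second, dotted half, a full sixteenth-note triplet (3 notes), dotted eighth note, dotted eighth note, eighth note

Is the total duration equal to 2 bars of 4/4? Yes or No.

One bar of 4/4 = 32 thirty-second notes, so 2 bars = 64.
Express everything in thirty-second notes: dotted half rest = 24; dotted eighth = 6; eighth tied to quarter (eighth + quarter) = 12; thirty-second = 1; dotted half = 24; a full sixteenth-note triplet (3 notes) (three triplet sixteenths span one eighth) = 4; dotted eighth note = 6; dotted eighth note = 6; eighth note = 4.
Sum: 24 + 6 + 12 + 1 + 24 + 4 + 6 + 6 + 4 = 87.
87 exceeds 64, so the answer is No.

No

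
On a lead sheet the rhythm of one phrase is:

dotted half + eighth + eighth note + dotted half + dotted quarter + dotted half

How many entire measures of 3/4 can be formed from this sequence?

One bar of 3/4 = 6 eighth notes.
Convert each value to eighth notes: dotted half = 6; eighth = 1; eighth note = 1; dotted half = 6; dotted quarter = 3; dotted half = 6.
Altogether 6 + 1 + 1 + 6 + 3 + 6 = 23.
23 ÷ 6 = 3 complete bars with 5 left over.

3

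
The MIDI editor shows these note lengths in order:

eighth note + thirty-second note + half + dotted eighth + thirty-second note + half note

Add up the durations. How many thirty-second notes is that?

44

Working in thirty-second notes: eighth note = 4; thirty-second note = 1; half = 16; dotted eighth = 6; thirty-second note = 1; half note = 16.
Altogether 4 + 1 + 16 + 6 + 1 + 16 = 44 thirty-second notes.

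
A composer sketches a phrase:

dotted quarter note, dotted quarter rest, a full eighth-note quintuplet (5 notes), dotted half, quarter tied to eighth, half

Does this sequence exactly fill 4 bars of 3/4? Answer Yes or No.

No

One bar of 3/4 = 6 eighth notes, so 4 bars = 24.
In eighth notes: dotted quarter note = 3; dotted quarter rest = 3; a full eighth-note quintuplet (5 notes) (five quintuplet eighths span one half) = 4; dotted half = 6; quarter tied to eighth (quarter + eighth) = 3; half = 4.
Altogether 3 + 3 + 4 + 6 + 3 + 4 = 23.
23 falls short of 24, so the answer is No.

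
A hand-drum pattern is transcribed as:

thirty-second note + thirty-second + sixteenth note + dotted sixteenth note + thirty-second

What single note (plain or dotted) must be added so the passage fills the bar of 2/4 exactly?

The bar of 2/4 = 16 thirty-second notes.
In thirty-second notes: thirty-second note = 1; thirty-second = 1; sixteenth note = 2; dotted sixteenth note = 3; thirty-second = 1.
Altogether 1 + 1 + 2 + 3 + 1 = 8.
Remaining: 16 − 8 = 8 thirty-second notes, which is a quarter note.

quarter note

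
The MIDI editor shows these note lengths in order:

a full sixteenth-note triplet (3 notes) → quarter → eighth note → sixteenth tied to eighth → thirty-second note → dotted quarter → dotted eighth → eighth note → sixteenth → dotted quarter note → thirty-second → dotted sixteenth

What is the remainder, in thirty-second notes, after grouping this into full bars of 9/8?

One bar of 9/8 = 36 thirty-second notes.
Each duration in thirty-second notes: a full sixteenth-note triplet (3 notes) (three triplet sixteenths span one eighth) = 4; quarter = 8; eighth note = 4; sixteenth tied to eighth (sixteenth + eighth) = 6; thirty-second note = 1; dotted quarter = 12; dotted eighth = 6; eighth note = 4; sixteenth = 2; dotted quarter note = 12; thirty-second = 1; dotted sixteenth = 3.
Altogether 4 + 8 + 4 + 6 + 1 + 12 + 6 + 4 + 2 + 12 + 1 + 3 = 63.
63 ÷ 36 = 1 complete bar with 27 thirty-second notes remaining.

27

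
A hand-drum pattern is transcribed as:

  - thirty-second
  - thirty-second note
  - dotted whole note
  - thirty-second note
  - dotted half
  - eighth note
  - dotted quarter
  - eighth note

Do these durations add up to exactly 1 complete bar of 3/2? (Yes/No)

One bar of 3/2 = 48 thirty-second notes.
Each duration in thirty-second notes: thirty-second = 1; thirty-second note = 1; dotted whole note = 48; thirty-second note = 1; dotted half = 24; eighth note = 4; dotted quarter = 12; eighth note = 4.
Sum: 1 + 1 + 48 + 1 + 24 + 4 + 12 + 4 = 95.
95 exceeds 48, so the answer is No.

No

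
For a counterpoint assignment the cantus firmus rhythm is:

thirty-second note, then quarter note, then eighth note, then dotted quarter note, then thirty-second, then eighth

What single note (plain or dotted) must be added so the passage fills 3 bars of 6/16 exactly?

dotted eighth note

3 bars of 6/16 = 36 thirty-second notes.
Working in thirty-second notes: thirty-second note = 1; quarter note = 8; eighth note = 4; dotted quarter note = 12; thirty-second = 1; eighth = 4.
Altogether 1 + 8 + 4 + 12 + 1 + 4 = 30.
Remaining: 36 − 30 = 6 thirty-second notes, which is a dotted eighth note.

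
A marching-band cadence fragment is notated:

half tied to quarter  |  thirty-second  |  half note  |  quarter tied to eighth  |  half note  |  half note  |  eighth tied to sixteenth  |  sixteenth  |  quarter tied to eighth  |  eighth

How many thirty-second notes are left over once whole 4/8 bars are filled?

One bar of 4/8 = 16 thirty-second notes.
Express everything in thirty-second notes: half tied to quarter (half + quarter) = 24; thirty-second = 1; half note = 16; quarter tied to eighth (quarter + eighth) = 12; half note = 16; half note = 16; eighth tied to sixteenth (eighth + sixteenth) = 6; sixteenth = 2; quarter tied to eighth (quarter + eighth) = 12; eighth = 4.
Sum: 24 + 1 + 16 + 12 + 16 + 16 + 6 + 2 + 12 + 4 = 109.
109 ÷ 16 = 6 complete bars with 13 thirty-second notes remaining.

13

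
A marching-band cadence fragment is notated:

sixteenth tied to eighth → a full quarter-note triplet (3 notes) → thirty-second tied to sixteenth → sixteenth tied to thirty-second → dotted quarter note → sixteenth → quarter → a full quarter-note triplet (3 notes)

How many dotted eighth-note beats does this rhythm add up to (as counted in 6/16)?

11

One dotted eighth-note beat = 6 thirty-second notes.
Working in thirty-second notes: sixteenth tied to eighth (sixteenth + eighth) = 6; a full quarter-note triplet (3 notes) (three triplet quarters span one half) = 16; thirty-second tied to sixteenth (thirty-second + sixteenth) = 3; sixteenth tied to thirty-second (sixteenth + thirty-second) = 3; dotted quarter note = 12; sixteenth = 2; quarter = 8; a full quarter-note triplet (3 notes) (three triplet quarters span one half) = 16.
Altogether 6 + 16 + 3 + 3 + 12 + 2 + 8 + 16 = 66.
66 ÷ 6 = 11 beats.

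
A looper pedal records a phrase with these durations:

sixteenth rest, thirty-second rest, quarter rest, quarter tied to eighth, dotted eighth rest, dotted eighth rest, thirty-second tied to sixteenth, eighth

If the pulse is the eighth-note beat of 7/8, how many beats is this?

One eighth-note beat = 4 thirty-second notes.
Each duration in thirty-second notes: sixteenth rest = 2; thirty-second rest = 1; quarter rest = 8; quarter tied to eighth (quarter + eighth) = 12; dotted eighth rest = 6; dotted eighth rest = 6; thirty-second tied to sixteenth (thirty-second + sixteenth) = 3; eighth = 4.
Sum: 2 + 1 + 8 + 12 + 6 + 6 + 3 + 4 = 42.
42 ÷ 4 = 10.5 beats.

10.5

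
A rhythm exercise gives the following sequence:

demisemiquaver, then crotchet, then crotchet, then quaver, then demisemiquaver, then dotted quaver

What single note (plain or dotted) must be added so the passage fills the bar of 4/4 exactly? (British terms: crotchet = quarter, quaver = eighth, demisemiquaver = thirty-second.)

The bar of 4/4 = 32 thirty-second notes.
In thirty-second notes: demisemiquaver = 1; crotchet = 8; crotchet = 8; quaver = 4; demisemiquaver = 1; dotted quaver = 6.
Adding: 1 + 8 + 8 + 4 + 1 + 6 = 28.
Remaining: 32 − 28 = 4 thirty-second notes, which is a eighth note.

eighth note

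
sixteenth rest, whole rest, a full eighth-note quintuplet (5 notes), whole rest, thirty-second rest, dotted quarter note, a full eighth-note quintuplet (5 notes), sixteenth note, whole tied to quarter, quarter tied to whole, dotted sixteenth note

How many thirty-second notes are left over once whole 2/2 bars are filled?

4

One bar of 2/2 = 32 thirty-second notes.
Express everything in thirty-second notes: sixteenth rest = 2; whole rest = 32; a full eighth-note quintuplet (5 notes) (five quintuplet eighths span one half) = 16; whole rest = 32; thirty-second rest = 1; dotted quarter note = 12; a full eighth-note quintuplet (5 notes) (five quintuplet eighths span one half) = 16; sixteenth note = 2; whole tied to quarter (whole + quarter) = 40; quarter tied to whole (quarter + whole) = 40; dotted sixteenth note = 3.
Adding: 2 + 32 + 16 + 32 + 1 + 12 + 16 + 2 + 40 + 40 + 3 = 196.
196 ÷ 32 = 6 complete bars with 4 thirty-second notes remaining.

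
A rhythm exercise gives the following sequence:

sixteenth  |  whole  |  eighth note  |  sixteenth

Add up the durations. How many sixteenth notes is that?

20

Express everything in sixteenth notes: sixteenth = 1; whole = 16; eighth note = 2; sixteenth = 1.
Sum: 1 + 16 + 2 + 1 = 20 sixteenth notes.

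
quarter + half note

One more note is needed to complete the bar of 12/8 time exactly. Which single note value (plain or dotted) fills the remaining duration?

The bar of 12/8 = 6 quarter notes.
Working in quarter notes: quarter = 1; half note = 2.
Altogether 1 + 2 = 3.
Remaining: 6 − 3 = 3 quarter notes, which is a dotted half note.

dotted half note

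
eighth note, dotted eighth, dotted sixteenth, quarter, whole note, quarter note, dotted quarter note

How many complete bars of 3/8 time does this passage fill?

6

One bar of 3/8 = 12 thirty-second notes.
Each duration in thirty-second notes: eighth note = 4; dotted eighth = 6; dotted sixteenth = 3; quarter = 8; whole note = 32; quarter note = 8; dotted quarter note = 12.
Total: 4 + 6 + 3 + 8 + 32 + 8 + 12 = 73.
73 ÷ 12 = 6 complete bars with 1 left over.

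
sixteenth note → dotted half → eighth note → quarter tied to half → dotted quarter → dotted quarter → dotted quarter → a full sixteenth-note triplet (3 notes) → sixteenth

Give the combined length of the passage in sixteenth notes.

Working in sixteenth notes: sixteenth note = 1; dotted half = 12; eighth note = 2; quarter tied to half (quarter + half) = 12; dotted quarter = 6; dotted quarter = 6; dotted quarter = 6; a full sixteenth-note triplet (3 notes) (three triplet sixteenths span one eighth) = 2; sixteenth = 1.
Adding: 1 + 12 + 2 + 12 + 6 + 6 + 6 + 2 + 1 = 48 sixteenth notes.

48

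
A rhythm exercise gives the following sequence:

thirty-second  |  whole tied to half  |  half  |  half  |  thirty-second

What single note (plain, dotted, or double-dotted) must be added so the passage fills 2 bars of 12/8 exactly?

double-dotted quarter note

2 bars of 12/8 = 96 thirty-second notes.
Express everything in thirty-second notes: thirty-second = 1; whole tied to half (whole + half) = 48; half = 16; half = 16; thirty-second = 1.
Sum: 1 + 48 + 16 + 16 + 1 = 82.
Remaining: 96 − 82 = 14 thirty-second notes, which is a double-dotted quarter note.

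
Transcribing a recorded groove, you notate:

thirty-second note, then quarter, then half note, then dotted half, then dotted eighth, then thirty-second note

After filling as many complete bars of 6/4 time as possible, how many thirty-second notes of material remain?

8

One bar of 6/4 = 48 thirty-second notes.
Convert each value to thirty-second notes: thirty-second note = 1; quarter = 8; half note = 16; dotted half = 24; dotted eighth = 6; thirty-second note = 1.
Adding: 1 + 8 + 16 + 24 + 6 + 1 = 56.
56 ÷ 48 = 1 complete bar with 8 thirty-second notes remaining.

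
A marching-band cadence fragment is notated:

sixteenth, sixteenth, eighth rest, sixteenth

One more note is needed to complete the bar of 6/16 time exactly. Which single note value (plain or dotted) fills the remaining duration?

sixteenth note

The bar of 6/16 = 6 sixteenth notes.
Working in sixteenth notes: sixteenth = 1; sixteenth = 1; eighth rest = 2; sixteenth = 1.
Adding: 1 + 1 + 2 + 1 = 5.
Remaining: 6 − 5 = 1 sixteenth note, which is a sixteenth note.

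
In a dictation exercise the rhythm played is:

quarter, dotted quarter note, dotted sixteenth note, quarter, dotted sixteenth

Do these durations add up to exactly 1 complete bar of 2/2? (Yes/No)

One bar of 2/2 = 32 thirty-second notes.
Each duration in thirty-second notes: quarter = 8; dotted quarter note = 12; dotted sixteenth note = 3; quarter = 8; dotted sixteenth = 3.
Altogether 8 + 12 + 3 + 8 + 3 = 34.
34 exceeds 32, so the answer is No.

No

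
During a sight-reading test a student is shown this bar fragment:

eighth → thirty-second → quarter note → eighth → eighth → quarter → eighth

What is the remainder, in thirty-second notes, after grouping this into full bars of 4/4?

1

One bar of 4/4 = 32 thirty-second notes.
Working in thirty-second notes: eighth = 4; thirty-second = 1; quarter note = 8; eighth = 4; eighth = 4; quarter = 8; eighth = 4.
Total: 4 + 1 + 8 + 4 + 4 + 8 + 4 = 33.
33 ÷ 32 = 1 complete bar with 1 thirty-second note remaining.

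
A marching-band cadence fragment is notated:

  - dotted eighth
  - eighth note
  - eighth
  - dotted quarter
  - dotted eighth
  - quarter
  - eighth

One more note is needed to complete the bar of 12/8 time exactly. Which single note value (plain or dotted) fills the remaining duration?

The bar of 12/8 = 24 sixteenth notes.
Each duration in sixteenth notes: dotted eighth = 3; eighth note = 2; eighth = 2; dotted quarter = 6; dotted eighth = 3; quarter = 4; eighth = 2.
Adding: 3 + 2 + 2 + 6 + 3 + 4 + 2 = 22.
Remaining: 24 − 22 = 2 sixteenth notes, which is a eighth note.

eighth note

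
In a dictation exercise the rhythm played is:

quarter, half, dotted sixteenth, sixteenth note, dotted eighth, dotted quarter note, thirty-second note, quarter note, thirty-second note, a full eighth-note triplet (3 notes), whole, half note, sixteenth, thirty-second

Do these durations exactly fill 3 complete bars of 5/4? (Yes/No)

One bar of 5/4 = 40 thirty-second notes, so 3 bars = 120.
Express everything in thirty-second notes: quarter = 8; half = 16; dotted sixteenth = 3; sixteenth note = 2; dotted eighth = 6; dotted quarter note = 12; thirty-second note = 1; quarter note = 8; thirty-second note = 1; a full eighth-note triplet (3 notes) (three triplet eighths span one quarter) = 8; whole = 32; half note = 16; sixteenth = 2; thirty-second = 1.
Sum: 8 + 16 + 3 + 2 + 6 + 12 + 1 + 8 + 1 + 8 + 32 + 16 + 2 + 1 = 116.
116 falls short of 120, so the answer is No.

No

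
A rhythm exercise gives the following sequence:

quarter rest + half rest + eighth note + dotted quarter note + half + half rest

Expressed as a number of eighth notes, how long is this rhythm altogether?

18

Convert each value to eighth notes: quarter rest = 2; half rest = 4; eighth note = 1; dotted quarter note = 3; half = 4; half rest = 4.
Sum: 2 + 4 + 1 + 3 + 4 + 4 = 18 eighth notes.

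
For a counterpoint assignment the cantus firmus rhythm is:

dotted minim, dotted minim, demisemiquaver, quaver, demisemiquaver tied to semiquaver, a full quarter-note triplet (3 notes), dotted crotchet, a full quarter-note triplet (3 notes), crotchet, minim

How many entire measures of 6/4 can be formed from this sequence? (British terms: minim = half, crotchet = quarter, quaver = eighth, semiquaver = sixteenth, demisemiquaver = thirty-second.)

2

One bar of 6/4 = 48 thirty-second notes.
Express everything in thirty-second notes: dotted minim = 24; dotted minim = 24; demisemiquaver = 1; quaver = 4; demisemiquaver tied to semiquaver (demisemiquaver + semiquaver) = 3; a full quarter-note triplet (3 notes) (three triplet quarters span one half) = 16; dotted crotchet = 12; a full quarter-note triplet (3 notes) (three triplet quarters span one half) = 16; crotchet = 8; minim = 16.
Altogether 24 + 24 + 1 + 4 + 3 + 16 + 12 + 16 + 8 + 16 = 124.
124 ÷ 48 = 2 complete bars with 28 left over.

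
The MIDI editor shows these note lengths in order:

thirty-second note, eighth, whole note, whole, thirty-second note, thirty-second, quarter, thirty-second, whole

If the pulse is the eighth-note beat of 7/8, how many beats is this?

One eighth-note beat = 4 thirty-second notes.
Express everything in thirty-second notes: thirty-second note = 1; eighth = 4; whole note = 32; whole = 32; thirty-second note = 1; thirty-second = 1; quarter = 8; thirty-second = 1; whole = 32.
Adding: 1 + 4 + 32 + 32 + 1 + 1 + 8 + 1 + 32 = 112.
112 ÷ 4 = 28 beats.

28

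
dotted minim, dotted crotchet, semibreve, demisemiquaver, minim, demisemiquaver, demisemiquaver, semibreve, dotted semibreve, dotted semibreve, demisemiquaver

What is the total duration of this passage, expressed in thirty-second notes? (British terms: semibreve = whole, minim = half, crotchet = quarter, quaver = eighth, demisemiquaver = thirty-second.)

Convert each value to thirty-second notes: dotted minim = 24; dotted crotchet = 12; semibreve = 32; demisemiquaver = 1; minim = 16; demisemiquaver = 1; demisemiquaver = 1; semibreve = 32; dotted semibreve = 48; dotted semibreve = 48; demisemiquaver = 1.
Adding: 24 + 12 + 32 + 1 + 16 + 1 + 1 + 32 + 48 + 48 + 1 = 216 thirty-second notes.

216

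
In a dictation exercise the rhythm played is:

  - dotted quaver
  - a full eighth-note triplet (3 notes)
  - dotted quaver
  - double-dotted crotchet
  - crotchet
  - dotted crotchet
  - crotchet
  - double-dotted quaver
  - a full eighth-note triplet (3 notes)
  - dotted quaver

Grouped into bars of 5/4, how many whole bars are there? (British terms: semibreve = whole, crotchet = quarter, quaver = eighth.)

2

One bar of 5/4 = 40 thirty-second notes.
Express everything in thirty-second notes: dotted quaver = 6; a full eighth-note triplet (3 notes) (three triplet eighths span one quarter) = 8; dotted quaver = 6; double-dotted crotchet = 14; crotchet = 8; dotted crotchet = 12; crotchet = 8; double-dotted quaver = 7; a full eighth-note triplet (3 notes) (three triplet eighths span one quarter) = 8; dotted quaver = 6.
Sum: 6 + 8 + 6 + 14 + 8 + 12 + 8 + 7 + 8 + 6 = 83.
83 ÷ 40 = 2 complete bars with 3 left over.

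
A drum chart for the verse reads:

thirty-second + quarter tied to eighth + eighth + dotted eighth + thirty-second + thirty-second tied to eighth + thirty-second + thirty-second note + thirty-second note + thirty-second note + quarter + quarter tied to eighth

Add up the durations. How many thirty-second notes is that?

Working in thirty-second notes: thirty-second = 1; quarter tied to eighth (quarter + eighth) = 12; eighth = 4; dotted eighth = 6; thirty-second = 1; thirty-second tied to eighth (thirty-second + eighth) = 5; thirty-second = 1; thirty-second note = 1; thirty-second note = 1; thirty-second note = 1; quarter = 8; quarter tied to eighth (quarter + eighth) = 12.
Total: 1 + 12 + 4 + 6 + 1 + 5 + 1 + 1 + 1 + 1 + 8 + 12 = 53 thirty-second notes.

53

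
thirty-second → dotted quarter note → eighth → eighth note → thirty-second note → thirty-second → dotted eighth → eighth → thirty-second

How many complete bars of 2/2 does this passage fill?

1

One bar of 2/2 = 32 thirty-second notes.
Express everything in thirty-second notes: thirty-second = 1; dotted quarter note = 12; eighth = 4; eighth note = 4; thirty-second note = 1; thirty-second = 1; dotted eighth = 6; eighth = 4; thirty-second = 1.
Adding: 1 + 12 + 4 + 4 + 1 + 1 + 6 + 4 + 1 = 34.
34 ÷ 32 = 1 complete bar with 2 left over.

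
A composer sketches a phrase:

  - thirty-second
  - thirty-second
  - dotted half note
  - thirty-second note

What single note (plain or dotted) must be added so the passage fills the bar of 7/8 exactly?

The bar of 7/8 = 28 thirty-second notes.
In thirty-second notes: thirty-second = 1; thirty-second = 1; dotted half note = 24; thirty-second note = 1.
Sum: 1 + 1 + 24 + 1 = 27.
Remaining: 28 − 27 = 1 thirty-second note, which is a thirty-second note.

thirty-second note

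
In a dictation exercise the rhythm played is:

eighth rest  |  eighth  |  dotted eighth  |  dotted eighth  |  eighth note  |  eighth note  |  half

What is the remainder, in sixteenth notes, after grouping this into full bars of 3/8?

4

One bar of 3/8 = 6 sixteenth notes.
Convert each value to sixteenth notes: eighth rest = 2; eighth = 2; dotted eighth = 3; dotted eighth = 3; eighth note = 2; eighth note = 2; half = 8.
Sum: 2 + 2 + 3 + 3 + 2 + 2 + 8 = 22.
22 ÷ 6 = 3 complete bars with 4 sixteenth notes remaining.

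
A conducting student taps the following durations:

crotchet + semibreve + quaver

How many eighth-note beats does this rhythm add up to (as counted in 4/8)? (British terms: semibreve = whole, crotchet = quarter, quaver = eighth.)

11

One eighth-note beat = 2 sixteenth notes.
Convert each value to sixteenth notes: crotchet = 4; semibreve = 16; quaver = 2.
Altogether 4 + 16 + 2 = 22.
22 ÷ 2 = 11 beats.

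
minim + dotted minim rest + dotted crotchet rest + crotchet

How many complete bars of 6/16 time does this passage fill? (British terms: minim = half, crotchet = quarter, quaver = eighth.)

5

One bar of 6/16 = 3 eighth notes.
Each duration in eighth notes: minim = 4; dotted minim rest = 6; dotted crotchet rest = 3; crotchet = 2.
Sum: 4 + 6 + 3 + 2 = 15.
15 ÷ 3 = 5 complete bars with 0 left over.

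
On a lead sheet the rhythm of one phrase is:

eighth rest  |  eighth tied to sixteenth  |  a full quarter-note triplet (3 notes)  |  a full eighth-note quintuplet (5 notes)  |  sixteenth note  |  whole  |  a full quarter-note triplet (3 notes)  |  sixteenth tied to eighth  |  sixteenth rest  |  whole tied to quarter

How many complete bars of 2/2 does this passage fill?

4

One bar of 2/2 = 16 sixteenth notes.
Working in sixteenth notes: eighth rest = 2; eighth tied to sixteenth (eighth + sixteenth) = 3; a full quarter-note triplet (3 notes) (three triplet quarters span one half) = 8; a full eighth-note quintuplet (5 notes) (five quintuplet eighths span one half) = 8; sixteenth note = 1; whole = 16; a full quarter-note triplet (3 notes) (three triplet quarters span one half) = 8; sixteenth tied to eighth (sixteenth + eighth) = 3; sixteenth rest = 1; whole tied to quarter (whole + quarter) = 20.
Sum: 2 + 3 + 8 + 8 + 1 + 16 + 8 + 3 + 1 + 20 = 70.
70 ÷ 16 = 4 complete bars with 6 left over.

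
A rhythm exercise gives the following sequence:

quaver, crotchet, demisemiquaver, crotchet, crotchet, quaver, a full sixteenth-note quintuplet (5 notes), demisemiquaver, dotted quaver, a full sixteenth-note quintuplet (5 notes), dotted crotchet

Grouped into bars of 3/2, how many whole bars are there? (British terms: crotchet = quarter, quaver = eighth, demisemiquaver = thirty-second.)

One bar of 3/2 = 48 thirty-second notes.
Express everything in thirty-second notes: quaver = 4; crotchet = 8; demisemiquaver = 1; crotchet = 8; crotchet = 8; quaver = 4; a full sixteenth-note quintuplet (5 notes) (five quintuplet sixteenths span one quarter) = 8; demisemiquaver = 1; dotted quaver = 6; a full sixteenth-note quintuplet (5 notes) (five quintuplet sixteenths span one quarter) = 8; dotted crotchet = 12.
Adding: 4 + 8 + 1 + 8 + 8 + 4 + 8 + 1 + 6 + 8 + 12 = 68.
68 ÷ 48 = 1 complete bar with 20 left over.

1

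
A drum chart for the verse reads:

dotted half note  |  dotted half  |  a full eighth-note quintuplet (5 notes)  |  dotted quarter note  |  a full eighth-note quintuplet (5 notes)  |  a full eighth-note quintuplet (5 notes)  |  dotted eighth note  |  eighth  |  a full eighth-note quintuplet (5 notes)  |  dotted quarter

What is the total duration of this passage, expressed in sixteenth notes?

Working in sixteenth notes: dotted half note = 12; dotted half = 12; a full eighth-note quintuplet (5 notes) (five quintuplet eighths span one half) = 8; dotted quarter note = 6; a full eighth-note quintuplet (5 notes) (five quintuplet eighths span one half) = 8; a full eighth-note quintuplet (5 notes) (five quintuplet eighths span one half) = 8; dotted eighth note = 3; eighth = 2; a full eighth-note quintuplet (5 notes) (five quintuplet eighths span one half) = 8; dotted quarter = 6.
Adding: 12 + 12 + 8 + 6 + 8 + 8 + 3 + 2 + 8 + 6 = 73 sixteenth notes.

73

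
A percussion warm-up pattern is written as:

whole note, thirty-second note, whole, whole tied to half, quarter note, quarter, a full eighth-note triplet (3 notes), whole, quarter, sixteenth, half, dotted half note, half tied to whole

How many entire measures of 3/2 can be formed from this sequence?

5

One bar of 3/2 = 48 thirty-second notes.
Working in thirty-second notes: whole note = 32; thirty-second note = 1; whole = 32; whole tied to half (whole + half) = 48; quarter note = 8; quarter = 8; a full eighth-note triplet (3 notes) (three triplet eighths span one quarter) = 8; whole = 32; quarter = 8; sixteenth = 2; half = 16; dotted half note = 24; half tied to whole (half + whole) = 48.
Altogether 32 + 1 + 32 + 48 + 8 + 8 + 8 + 32 + 8 + 2 + 16 + 24 + 48 = 267.
267 ÷ 48 = 5 complete bars with 27 left over.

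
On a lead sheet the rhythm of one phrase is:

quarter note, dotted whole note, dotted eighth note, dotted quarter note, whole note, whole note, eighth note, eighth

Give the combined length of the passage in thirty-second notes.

Working in thirty-second notes: quarter note = 8; dotted whole note = 48; dotted eighth note = 6; dotted quarter note = 12; whole note = 32; whole note = 32; eighth note = 4; eighth = 4.
Sum: 8 + 48 + 6 + 12 + 32 + 32 + 4 + 4 = 146 thirty-second notes.

146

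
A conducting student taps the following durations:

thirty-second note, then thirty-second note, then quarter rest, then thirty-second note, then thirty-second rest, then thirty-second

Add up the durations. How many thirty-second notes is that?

Convert each value to thirty-second notes: thirty-second note = 1; thirty-second note = 1; quarter rest = 8; thirty-second note = 1; thirty-second rest = 1; thirty-second = 1.
Total: 1 + 1 + 8 + 1 + 1 + 1 = 13 thirty-second notes.

13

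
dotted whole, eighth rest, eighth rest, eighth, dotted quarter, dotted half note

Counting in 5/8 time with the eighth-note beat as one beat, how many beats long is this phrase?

One eighth-note beat = 2 sixteenth notes.
Express everything in sixteenth notes: dotted whole = 24; eighth rest = 2; eighth rest = 2; eighth = 2; dotted quarter = 6; dotted half note = 12.
Total: 24 + 2 + 2 + 2 + 6 + 12 = 48.
48 ÷ 2 = 24 beats.

24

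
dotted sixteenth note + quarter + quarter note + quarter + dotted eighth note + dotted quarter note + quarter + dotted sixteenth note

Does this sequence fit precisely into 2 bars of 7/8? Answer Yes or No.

Yes

One bar of 7/8 = 28 thirty-second notes, so 2 bars = 56.
Convert each value to thirty-second notes: dotted sixteenth note = 3; quarter = 8; quarter note = 8; quarter = 8; dotted eighth note = 6; dotted quarter note = 12; quarter = 8; dotted sixteenth note = 3.
Total: 3 + 8 + 8 + 8 + 6 + 12 + 8 + 3 = 56.
56 equals 56, so the answer is Yes.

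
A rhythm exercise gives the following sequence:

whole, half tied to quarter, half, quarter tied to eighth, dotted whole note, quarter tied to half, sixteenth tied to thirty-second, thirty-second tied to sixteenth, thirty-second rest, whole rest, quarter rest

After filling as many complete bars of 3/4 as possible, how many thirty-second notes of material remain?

One bar of 3/4 = 24 thirty-second notes.
Express everything in thirty-second notes: whole = 32; half tied to quarter (half + quarter) = 24; half = 16; quarter tied to eighth (quarter + eighth) = 12; dotted whole note = 48; quarter tied to half (quarter + half) = 24; sixteenth tied to thirty-second (sixteenth + thirty-second) = 3; thirty-second tied to sixteenth (thirty-second + sixteenth) = 3; thirty-second rest = 1; whole rest = 32; quarter rest = 8.
Adding: 32 + 24 + 16 + 12 + 48 + 24 + 3 + 3 + 1 + 32 + 8 = 203.
203 ÷ 24 = 8 complete bars with 11 thirty-second notes remaining.

11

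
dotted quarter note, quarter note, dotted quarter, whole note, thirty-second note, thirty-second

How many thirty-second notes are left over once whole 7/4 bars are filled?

10

One bar of 7/4 = 56 thirty-second notes.
In thirty-second notes: dotted quarter note = 12; quarter note = 8; dotted quarter = 12; whole note = 32; thirty-second note = 1; thirty-second = 1.
Adding: 12 + 8 + 12 + 32 + 1 + 1 = 66.
66 ÷ 56 = 1 complete bar with 10 thirty-second notes remaining.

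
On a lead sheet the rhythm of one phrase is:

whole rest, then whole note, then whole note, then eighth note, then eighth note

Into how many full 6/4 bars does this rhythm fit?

One bar of 6/4 = 12 eighth notes.
Each duration in eighth notes: whole rest = 8; whole note = 8; whole note = 8; eighth note = 1; eighth note = 1.
Adding: 8 + 8 + 8 + 1 + 1 = 26.
26 ÷ 12 = 2 complete bars with 2 left over.

2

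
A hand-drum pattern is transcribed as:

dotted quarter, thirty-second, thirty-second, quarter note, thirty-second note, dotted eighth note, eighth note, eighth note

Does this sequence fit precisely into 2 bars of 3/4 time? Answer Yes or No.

One bar of 3/4 = 24 thirty-second notes, so 2 bars = 48.
In thirty-second notes: dotted quarter = 12; thirty-second = 1; thirty-second = 1; quarter note = 8; thirty-second note = 1; dotted eighth note = 6; eighth note = 4; eighth note = 4.
Total: 12 + 1 + 1 + 8 + 1 + 6 + 4 + 4 = 37.
37 falls short of 48, so the answer is No.

No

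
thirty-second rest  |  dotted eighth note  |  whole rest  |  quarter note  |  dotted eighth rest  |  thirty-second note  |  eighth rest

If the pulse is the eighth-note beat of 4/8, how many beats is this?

One eighth-note beat = 4 thirty-second notes.
In thirty-second notes: thirty-second rest = 1; dotted eighth note = 6; whole rest = 32; quarter note = 8; dotted eighth rest = 6; thirty-second note = 1; eighth rest = 4.
Adding: 1 + 6 + 32 + 8 + 6 + 1 + 4 = 58.
58 ÷ 4 = 14.5 beats.

14.5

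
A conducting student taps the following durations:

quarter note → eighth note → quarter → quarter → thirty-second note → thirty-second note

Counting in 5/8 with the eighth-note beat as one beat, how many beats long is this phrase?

7.5

One eighth-note beat = 4 thirty-second notes.
Each duration in thirty-second notes: quarter note = 8; eighth note = 4; quarter = 8; quarter = 8; thirty-second note = 1; thirty-second note = 1.
Total: 8 + 4 + 8 + 8 + 1 + 1 = 30.
30 ÷ 4 = 7.5 beats.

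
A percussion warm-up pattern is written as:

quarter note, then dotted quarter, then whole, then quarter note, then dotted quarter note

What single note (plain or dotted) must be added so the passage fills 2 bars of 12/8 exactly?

dotted half note

2 bars of 12/8 = 24 eighth notes.
Each duration in eighth notes: quarter note = 2; dotted quarter = 3; whole = 8; quarter note = 2; dotted quarter note = 3.
Total: 2 + 3 + 8 + 2 + 3 = 18.
Remaining: 24 − 18 = 6 eighth notes, which is a dotted half note.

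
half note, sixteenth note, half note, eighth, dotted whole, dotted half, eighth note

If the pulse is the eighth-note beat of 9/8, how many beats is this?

One eighth-note beat = 2 sixteenth notes.
Express everything in sixteenth notes: half note = 8; sixteenth note = 1; half note = 8; eighth = 2; dotted whole = 24; dotted half = 12; eighth note = 2.
Total: 8 + 1 + 8 + 2 + 24 + 12 + 2 = 57.
57 ÷ 2 = 28.5 beats.

28.5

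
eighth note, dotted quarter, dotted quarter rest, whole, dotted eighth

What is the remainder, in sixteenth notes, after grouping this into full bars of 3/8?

One bar of 3/8 = 6 sixteenth notes.
Convert each value to sixteenth notes: eighth note = 2; dotted quarter = 6; dotted quarter rest = 6; whole = 16; dotted eighth = 3.
Adding: 2 + 6 + 6 + 16 + 3 = 33.
33 ÷ 6 = 5 complete bars with 3 sixteenth notes remaining.

3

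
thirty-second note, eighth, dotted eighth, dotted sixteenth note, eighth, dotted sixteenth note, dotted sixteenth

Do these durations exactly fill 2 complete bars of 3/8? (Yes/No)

One bar of 3/8 = 12 thirty-second notes, so 2 bars = 24.
Each duration in thirty-second notes: thirty-second note = 1; eighth = 4; dotted eighth = 6; dotted sixteenth note = 3; eighth = 4; dotted sixteenth note = 3; dotted sixteenth = 3.
Total: 1 + 4 + 6 + 3 + 4 + 3 + 3 = 24.
24 equals 24, so the answer is Yes.

Yes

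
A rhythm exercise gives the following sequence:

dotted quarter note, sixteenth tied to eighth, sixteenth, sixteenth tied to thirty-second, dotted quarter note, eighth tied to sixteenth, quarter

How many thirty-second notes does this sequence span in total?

Working in thirty-second notes: dotted quarter note = 12; sixteenth tied to eighth (sixteenth + eighth) = 6; sixteenth = 2; sixteenth tied to thirty-second (sixteenth + thirty-second) = 3; dotted quarter note = 12; eighth tied to sixteenth (eighth + sixteenth) = 6; quarter = 8.
Altogether 12 + 6 + 2 + 3 + 12 + 6 + 8 = 49 thirty-second notes.

49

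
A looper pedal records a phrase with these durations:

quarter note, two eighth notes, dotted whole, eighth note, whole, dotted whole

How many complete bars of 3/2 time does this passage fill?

One bar of 3/2 = 12 eighth notes.
In eighth notes: quarter note = 2; eighth note = 1; eighth note = 1; dotted whole = 12; eighth note = 1; whole = 8; dotted whole = 12.
Total: 2 + 1 + 1 + 12 + 1 + 8 + 12 = 37.
37 ÷ 12 = 3 complete bars with 1 left over.

3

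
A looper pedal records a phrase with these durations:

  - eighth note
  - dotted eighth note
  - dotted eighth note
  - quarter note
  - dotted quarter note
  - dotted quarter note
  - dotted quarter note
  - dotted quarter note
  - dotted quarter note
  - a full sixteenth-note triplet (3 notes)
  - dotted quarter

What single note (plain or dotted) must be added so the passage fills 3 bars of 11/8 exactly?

3 bars of 11/8 = 66 sixteenth notes.
Working in sixteenth notes: eighth note = 2; dotted eighth note = 3; dotted eighth note = 3; quarter note = 4; dotted quarter note = 6; dotted quarter note = 6; dotted quarter note = 6; dotted quarter note = 6; dotted quarter note = 6; a full sixteenth-note triplet (3 notes) (three triplet sixteenths span one eighth) = 2; dotted quarter = 6.
Altogether 2 + 3 + 3 + 4 + 6 + 6 + 6 + 6 + 6 + 2 + 6 = 50.
Remaining: 66 − 50 = 16 sixteenth notes, which is a whole note.

whole note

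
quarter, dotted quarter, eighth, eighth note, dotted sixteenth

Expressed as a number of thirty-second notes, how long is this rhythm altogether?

Convert each value to thirty-second notes: quarter = 8; dotted quarter = 12; eighth = 4; eighth note = 4; dotted sixteenth = 3.
Altogether 8 + 12 + 4 + 4 + 3 = 31 thirty-second notes.

31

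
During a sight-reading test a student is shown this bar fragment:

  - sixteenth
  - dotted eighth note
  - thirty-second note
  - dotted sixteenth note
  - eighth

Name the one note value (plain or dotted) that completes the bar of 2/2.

half note

The bar of 2/2 = 32 thirty-second notes.
Each duration in thirty-second notes: sixteenth = 2; dotted eighth note = 6; thirty-second note = 1; dotted sixteenth note = 3; eighth = 4.
Altogether 2 + 6 + 1 + 3 + 4 = 16.
Remaining: 32 − 16 = 16 thirty-second notes, which is a half note.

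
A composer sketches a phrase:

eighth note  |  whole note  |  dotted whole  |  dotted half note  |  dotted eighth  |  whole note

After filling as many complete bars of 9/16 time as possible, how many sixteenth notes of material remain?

One bar of 9/16 = 9 sixteenth notes.
Working in sixteenth notes: eighth note = 2; whole note = 16; dotted whole = 24; dotted half note = 12; dotted eighth = 3; whole note = 16.
Adding: 2 + 16 + 24 + 12 + 3 + 16 = 73.
73 ÷ 9 = 8 complete bars with 1 sixteenth note remaining.

1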